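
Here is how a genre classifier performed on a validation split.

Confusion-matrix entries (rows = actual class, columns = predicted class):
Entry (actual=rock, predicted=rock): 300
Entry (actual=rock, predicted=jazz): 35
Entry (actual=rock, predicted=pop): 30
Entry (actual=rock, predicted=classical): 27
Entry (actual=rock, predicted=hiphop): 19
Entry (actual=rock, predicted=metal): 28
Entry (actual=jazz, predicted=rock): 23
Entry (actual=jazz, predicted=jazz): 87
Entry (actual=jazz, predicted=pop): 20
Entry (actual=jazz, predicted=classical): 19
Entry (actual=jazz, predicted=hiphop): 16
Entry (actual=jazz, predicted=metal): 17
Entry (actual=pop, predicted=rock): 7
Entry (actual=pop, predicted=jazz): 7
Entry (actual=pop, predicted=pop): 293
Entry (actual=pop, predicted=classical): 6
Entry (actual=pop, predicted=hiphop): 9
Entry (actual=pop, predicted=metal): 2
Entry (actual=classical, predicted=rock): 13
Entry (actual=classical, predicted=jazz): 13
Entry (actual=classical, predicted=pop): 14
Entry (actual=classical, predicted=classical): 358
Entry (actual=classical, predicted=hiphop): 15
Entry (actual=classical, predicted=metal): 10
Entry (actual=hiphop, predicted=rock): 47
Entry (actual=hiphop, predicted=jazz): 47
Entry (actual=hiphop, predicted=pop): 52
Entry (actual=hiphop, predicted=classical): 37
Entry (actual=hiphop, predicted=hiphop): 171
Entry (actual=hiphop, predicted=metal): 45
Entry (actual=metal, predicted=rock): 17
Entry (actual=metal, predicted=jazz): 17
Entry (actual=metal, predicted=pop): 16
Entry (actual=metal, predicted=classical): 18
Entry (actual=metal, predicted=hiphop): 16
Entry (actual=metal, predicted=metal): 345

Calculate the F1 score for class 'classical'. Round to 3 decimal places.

0.806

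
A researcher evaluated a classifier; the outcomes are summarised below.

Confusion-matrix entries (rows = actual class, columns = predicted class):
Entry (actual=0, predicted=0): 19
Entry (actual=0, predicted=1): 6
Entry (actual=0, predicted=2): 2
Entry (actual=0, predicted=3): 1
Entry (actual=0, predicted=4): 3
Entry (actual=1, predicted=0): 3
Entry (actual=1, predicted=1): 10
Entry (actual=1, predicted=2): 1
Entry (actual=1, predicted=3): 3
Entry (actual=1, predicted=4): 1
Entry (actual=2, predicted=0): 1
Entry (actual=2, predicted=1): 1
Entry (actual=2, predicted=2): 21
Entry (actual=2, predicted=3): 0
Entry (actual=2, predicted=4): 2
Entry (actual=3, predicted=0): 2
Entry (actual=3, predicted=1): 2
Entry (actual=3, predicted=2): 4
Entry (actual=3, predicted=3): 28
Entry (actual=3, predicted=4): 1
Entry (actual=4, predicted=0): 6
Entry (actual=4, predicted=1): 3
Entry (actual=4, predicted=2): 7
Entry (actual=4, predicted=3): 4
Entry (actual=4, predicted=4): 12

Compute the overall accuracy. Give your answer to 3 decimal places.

Accuracy = trace / total = (19+10+21+28+12=90) / 143 = 90/143 = 0.629

0.629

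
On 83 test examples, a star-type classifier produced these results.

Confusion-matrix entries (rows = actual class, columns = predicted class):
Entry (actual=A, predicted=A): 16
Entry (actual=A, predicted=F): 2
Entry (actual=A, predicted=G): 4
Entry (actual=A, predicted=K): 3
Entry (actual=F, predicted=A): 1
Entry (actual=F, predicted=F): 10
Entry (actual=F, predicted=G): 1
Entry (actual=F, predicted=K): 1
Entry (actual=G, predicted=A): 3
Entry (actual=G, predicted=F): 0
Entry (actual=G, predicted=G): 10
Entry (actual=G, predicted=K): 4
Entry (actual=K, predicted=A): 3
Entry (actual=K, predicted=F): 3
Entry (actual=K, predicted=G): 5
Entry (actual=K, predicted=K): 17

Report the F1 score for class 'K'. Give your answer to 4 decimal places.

0.6415

F1 score = 2·TP/(2·TP+FP+FN).
K: TP=17, FP=3+1+4=8, FN=3+3+5=11 → 34/53 = 0.64151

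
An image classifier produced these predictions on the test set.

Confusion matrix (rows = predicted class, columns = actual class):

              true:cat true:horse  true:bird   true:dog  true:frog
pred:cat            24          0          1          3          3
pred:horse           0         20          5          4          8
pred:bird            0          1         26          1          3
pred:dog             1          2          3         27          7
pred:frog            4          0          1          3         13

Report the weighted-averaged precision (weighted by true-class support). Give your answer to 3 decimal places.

0.699

Per-class precision (TP/(TP+FP)):
  cat: TP=24, FP=0+1+3+3=7 → 24/31 = 0.7742
  horse: TP=20, FP=0+5+4+8=17 → 20/37 = 0.5405
  bird: TP=26, FP=0+1+1+3=5 → 26/31 = 0.8387
  dog: TP=27, FP=1+2+3+7=13 → 27/40 = 0.6750
  frog: TP=13, FP=4+0+1+3=8 → 13/21 = 0.6190
Weighted-precision = Σ (supportᵢ/N)·precisionᵢ with N=160: (29/160)·0.7742 + (23/160)·0.5405 + (36/160)·0.8387 + (38/160)·0.6750 + (34/160)·0.6190 = 0.699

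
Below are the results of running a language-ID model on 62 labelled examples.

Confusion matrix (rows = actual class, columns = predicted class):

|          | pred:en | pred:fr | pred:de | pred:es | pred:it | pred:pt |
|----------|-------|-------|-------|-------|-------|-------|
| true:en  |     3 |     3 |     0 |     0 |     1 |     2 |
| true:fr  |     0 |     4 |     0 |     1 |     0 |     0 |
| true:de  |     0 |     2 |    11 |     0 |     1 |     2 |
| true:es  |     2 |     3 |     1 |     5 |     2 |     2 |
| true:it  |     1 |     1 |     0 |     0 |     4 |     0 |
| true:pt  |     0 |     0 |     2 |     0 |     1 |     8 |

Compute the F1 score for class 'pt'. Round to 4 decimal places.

Treat 'pt' as positive and all other classes as negative.
F1 score = 2·TP/(2·TP+FP+FN).
pt: TP=8, FP=2+0+2+2+0=6, FN=0+0+2+0+1=3 → 16/25 = 0.64000

0.6400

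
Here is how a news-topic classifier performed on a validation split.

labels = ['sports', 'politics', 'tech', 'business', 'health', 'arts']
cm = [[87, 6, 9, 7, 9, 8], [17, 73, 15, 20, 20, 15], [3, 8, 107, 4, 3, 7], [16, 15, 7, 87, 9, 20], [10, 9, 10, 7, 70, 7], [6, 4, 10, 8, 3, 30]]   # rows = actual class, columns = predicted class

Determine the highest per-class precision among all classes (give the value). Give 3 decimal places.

0.677

Per-class precision (TP/(TP+FP)):
  sports: TP=87, FP=17+3+16+10+6=52 → 87/139 = 0.6259
  politics: TP=73, FP=6+8+15+9+4=42 → 73/115 = 0.6348
  tech: TP=107, FP=9+15+7+10+10=51 → 107/158 = 0.6772
  business: TP=87, FP=7+20+4+7+8=46 → 87/133 = 0.6541
  health: TP=70, FP=9+20+3+9+3=44 → 70/114 = 0.6140
  arts: TP=30, FP=8+15+7+20+7=57 → 30/87 = 0.3448
Highest is class 'tech' with precision = 0.677.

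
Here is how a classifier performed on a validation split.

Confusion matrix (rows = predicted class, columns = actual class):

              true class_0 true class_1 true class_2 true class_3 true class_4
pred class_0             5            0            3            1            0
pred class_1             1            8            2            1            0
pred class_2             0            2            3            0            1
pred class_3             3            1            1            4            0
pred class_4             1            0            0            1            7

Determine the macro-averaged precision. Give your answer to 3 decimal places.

Per-class precision (TP/(TP+FP)):
  class_0: TP=5, FP=0+3+1+0=4 → 5/9 = 0.5556
  class_1: TP=8, FP=1+2+1+0=4 → 8/12 = 0.6667
  class_2: TP=3, FP=0+2+0+1=3 → 3/6 = 0.5000
  class_3: TP=4, FP=3+1+1+0=5 → 4/9 = 0.4444
  class_4: TP=7, FP=1+0+0+1=2 → 7/9 = 0.7778
Macro-precision = mean = (0.5556 + 0.6667 + 0.5000 + 0.4444 + 0.7778) / 5 = 0.589

0.589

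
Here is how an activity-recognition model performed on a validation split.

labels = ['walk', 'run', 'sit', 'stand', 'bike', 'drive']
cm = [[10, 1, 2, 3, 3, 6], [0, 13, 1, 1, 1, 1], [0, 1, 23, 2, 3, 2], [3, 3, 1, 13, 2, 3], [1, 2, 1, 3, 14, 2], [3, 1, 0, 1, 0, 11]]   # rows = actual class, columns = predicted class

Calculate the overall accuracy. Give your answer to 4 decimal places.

Accuracy = trace / total = (10+13+23+13+14+11=84) / 137 = 84/137 = 0.6131

0.6131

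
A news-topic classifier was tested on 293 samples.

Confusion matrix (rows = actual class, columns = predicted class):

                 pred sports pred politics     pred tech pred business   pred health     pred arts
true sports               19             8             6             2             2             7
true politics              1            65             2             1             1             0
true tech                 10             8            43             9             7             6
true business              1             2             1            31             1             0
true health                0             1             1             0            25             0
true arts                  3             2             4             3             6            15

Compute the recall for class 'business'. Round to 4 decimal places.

0.8611

One-vs-rest for 'business': TP = diagonal; FP = other classes predicted 'business'; FN = 'business' predicted as other.
recall = TP/(TP+FN).
business: TP=31, FN=1+2+1+1+0=5 → 31/36 = 0.86111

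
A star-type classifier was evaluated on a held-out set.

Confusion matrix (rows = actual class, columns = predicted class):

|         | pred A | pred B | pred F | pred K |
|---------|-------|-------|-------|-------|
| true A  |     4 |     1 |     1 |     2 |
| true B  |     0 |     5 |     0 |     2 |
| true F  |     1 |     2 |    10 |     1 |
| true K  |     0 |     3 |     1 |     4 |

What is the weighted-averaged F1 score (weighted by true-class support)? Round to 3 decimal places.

Per-class F1 score (2·TP/(2·TP+FP+FN)):
  A: TP=4, FP=0+1+0=1, FN=1+1+2=4 → 8/13 = 0.6154
  B: TP=5, FP=1+2+3=6, FN=0+0+2=2 → 10/18 = 0.5556
  F: TP=10, FP=1+0+1=2, FN=1+2+1=4 → 20/26 = 0.7692
  K: TP=4, FP=2+2+1=5, FN=0+3+1=4 → 8/17 = 0.4706
Weighted-F1 score = Σ (supportᵢ/N)·F1 scoreᵢ with N=37: (8/37)·0.6154 + (7/37)·0.5556 + (14/37)·0.7692 + (8/37)·0.4706 = 0.631

0.631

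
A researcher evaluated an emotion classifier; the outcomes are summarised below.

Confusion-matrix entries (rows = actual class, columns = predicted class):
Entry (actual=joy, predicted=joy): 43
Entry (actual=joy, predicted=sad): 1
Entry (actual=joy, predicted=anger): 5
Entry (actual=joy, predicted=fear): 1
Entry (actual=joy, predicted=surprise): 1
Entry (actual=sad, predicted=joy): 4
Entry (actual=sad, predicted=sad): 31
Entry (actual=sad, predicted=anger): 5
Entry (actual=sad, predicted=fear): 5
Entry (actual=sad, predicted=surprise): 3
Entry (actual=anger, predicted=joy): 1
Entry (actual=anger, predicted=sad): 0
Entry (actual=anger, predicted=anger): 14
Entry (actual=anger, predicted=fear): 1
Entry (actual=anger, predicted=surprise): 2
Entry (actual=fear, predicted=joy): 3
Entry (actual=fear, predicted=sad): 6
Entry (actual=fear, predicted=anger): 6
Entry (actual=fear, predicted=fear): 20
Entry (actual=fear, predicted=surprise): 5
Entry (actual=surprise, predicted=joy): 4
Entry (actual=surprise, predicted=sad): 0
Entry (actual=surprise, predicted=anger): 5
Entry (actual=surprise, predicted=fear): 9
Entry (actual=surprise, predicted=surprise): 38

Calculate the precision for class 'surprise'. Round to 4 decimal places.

Take TP from the diagonal, FP from the rest of the 'surprise' prediction marginal, FN from the rest of the 'surprise' actual marginal.
precision = TP/(TP+FP).
surprise: TP=38, FP=1+3+2+5=11 → 38/49 = 0.77551

0.7755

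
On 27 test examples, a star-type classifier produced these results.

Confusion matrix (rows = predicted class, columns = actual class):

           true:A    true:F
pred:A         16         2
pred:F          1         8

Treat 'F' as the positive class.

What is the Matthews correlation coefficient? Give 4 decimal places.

MCC = (TP·TN − FP·FN) / √((TP+FP)(TP+FN)(TN+FP)(TN+FN))
Numerator = 8·16 − 1·2 = 126
Denominator = √(9·10·17·18) = √27540 = 165.9518
MCC = 126 / 165.9518 = 0.7593

0.7593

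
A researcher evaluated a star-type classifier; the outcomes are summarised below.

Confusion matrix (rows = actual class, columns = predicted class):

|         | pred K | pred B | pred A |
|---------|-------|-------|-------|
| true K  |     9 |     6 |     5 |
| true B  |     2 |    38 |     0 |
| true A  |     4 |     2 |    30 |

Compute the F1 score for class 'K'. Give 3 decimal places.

0.514

Treat 'K' as positive and all other classes as negative.
F1 score = 2·TP/(2·TP+FP+FN).
K: TP=9, FP=2+4=6, FN=6+5=11 → 18/35 = 0.5143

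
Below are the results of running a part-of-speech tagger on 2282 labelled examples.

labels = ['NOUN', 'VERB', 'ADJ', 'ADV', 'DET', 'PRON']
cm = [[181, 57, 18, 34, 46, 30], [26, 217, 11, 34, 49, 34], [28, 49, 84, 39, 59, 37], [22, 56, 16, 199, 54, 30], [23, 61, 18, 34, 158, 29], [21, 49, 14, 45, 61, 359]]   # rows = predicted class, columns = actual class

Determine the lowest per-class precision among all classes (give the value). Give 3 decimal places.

0.284

Per-class precision (TP/(TP+FP)):
  NOUN: TP=181, FP=57+18+34+46+30=185 → 181/366 = 0.4945
  VERB: TP=217, FP=26+11+34+49+34=154 → 217/371 = 0.5849
  ADJ: TP=84, FP=28+49+39+59+37=212 → 84/296 = 0.2838
  ADV: TP=199, FP=22+56+16+54+30=178 → 199/377 = 0.5279
  DET: TP=158, FP=23+61+18+34+29=165 → 158/323 = 0.4892
  PRON: TP=359, FP=21+49+14+45+61=190 → 359/549 = 0.6539
Lowest is class 'ADJ' with precision = 0.284.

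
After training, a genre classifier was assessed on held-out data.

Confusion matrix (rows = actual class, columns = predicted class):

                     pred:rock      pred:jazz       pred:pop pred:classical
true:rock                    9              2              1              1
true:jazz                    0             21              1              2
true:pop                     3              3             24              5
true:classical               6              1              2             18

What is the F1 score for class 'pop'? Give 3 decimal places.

0.762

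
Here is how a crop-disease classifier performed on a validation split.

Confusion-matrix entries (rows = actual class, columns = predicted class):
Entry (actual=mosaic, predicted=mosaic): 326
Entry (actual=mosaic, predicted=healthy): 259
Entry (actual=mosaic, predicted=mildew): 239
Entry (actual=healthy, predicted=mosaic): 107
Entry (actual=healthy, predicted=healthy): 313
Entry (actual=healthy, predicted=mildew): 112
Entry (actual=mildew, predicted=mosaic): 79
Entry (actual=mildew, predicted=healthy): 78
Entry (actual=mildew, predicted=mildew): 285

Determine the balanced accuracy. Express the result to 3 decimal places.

0.543

Balanced accuracy = mean of per-class recall.
  mosaic: recall = 326/824 = 0.3956
  healthy: recall = 313/532 = 0.5883
  mildew: recall = 285/442 = 0.6448
Mean = (0.3956 + 0.5883 + 0.6448) / 3 = 0.543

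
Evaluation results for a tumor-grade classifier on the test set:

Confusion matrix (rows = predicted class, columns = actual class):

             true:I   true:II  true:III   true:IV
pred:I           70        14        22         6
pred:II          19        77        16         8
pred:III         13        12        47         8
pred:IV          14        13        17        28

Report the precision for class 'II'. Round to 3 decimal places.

0.642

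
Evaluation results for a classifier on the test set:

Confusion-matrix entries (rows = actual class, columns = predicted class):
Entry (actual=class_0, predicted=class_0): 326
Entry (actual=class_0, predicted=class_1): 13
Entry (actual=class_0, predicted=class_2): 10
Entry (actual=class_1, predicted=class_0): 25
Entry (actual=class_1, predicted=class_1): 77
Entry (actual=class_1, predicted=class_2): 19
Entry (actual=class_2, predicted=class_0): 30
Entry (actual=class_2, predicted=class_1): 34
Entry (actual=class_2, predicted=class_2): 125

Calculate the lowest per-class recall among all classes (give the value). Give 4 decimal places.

0.6364

Per-class recall (TP/(TP+FN)):
  class_0: TP=326, FN=13+10=23 → 326/349 = 0.93410
  class_1: TP=77, FN=25+19=44 → 77/121 = 0.63636
  class_2: TP=125, FN=30+34=64 → 125/189 = 0.66138
Lowest is class 'class_1' with recall = 0.6364.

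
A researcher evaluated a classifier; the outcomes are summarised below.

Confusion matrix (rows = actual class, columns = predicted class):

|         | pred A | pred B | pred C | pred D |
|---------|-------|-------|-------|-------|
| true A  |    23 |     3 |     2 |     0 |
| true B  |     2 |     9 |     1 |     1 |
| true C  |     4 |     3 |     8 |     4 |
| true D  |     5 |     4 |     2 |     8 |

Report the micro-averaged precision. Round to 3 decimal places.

Micro-averaging pools counts across classes: ΣTP=48, ΣFP=31, ΣFN=31.
Micro-precision = TP/(TP+FP) on pooled counts = 0.608 (equals overall accuracy in single-label multiclass).

0.608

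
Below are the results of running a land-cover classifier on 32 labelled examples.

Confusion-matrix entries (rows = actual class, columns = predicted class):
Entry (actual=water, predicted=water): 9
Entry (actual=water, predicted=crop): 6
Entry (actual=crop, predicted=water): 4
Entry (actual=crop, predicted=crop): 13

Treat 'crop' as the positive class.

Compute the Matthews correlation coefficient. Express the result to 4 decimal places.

MCC = (TP·TN − FP·FN) / √((TP+FP)(TP+FN)(TN+FP)(TN+FN))
Numerator = 13·9 − 6·4 = 93
Denominator = √(19·17·15·13) = √62985 = 250.9681
MCC = 93 / 250.9681 = 0.3706

0.3706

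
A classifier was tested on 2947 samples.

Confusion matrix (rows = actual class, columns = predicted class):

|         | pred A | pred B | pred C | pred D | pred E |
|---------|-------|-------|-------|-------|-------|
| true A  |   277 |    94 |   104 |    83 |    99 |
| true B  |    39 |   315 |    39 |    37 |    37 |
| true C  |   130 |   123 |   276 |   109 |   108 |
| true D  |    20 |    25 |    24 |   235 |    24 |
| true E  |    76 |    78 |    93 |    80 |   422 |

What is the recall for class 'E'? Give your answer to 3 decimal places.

Treat 'E' as positive and all other classes as negative.
recall = TP/(TP+FN).
E: TP=422, FN=76+78+93+80=327 → 422/749 = 0.5634

0.563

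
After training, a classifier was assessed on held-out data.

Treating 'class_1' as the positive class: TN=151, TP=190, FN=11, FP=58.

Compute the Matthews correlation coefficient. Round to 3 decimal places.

MCC = (TP·TN − FP·FN) / √((TP+FP)(TP+FN)(TN+FP)(TN+FN))
Numerator = 190·151 − 58·11 = 28052
Denominator = √(248·201·209·162) = √1687753584 = 41082.2782
MCC = 28052 / 41082.2782 = 0.683

0.683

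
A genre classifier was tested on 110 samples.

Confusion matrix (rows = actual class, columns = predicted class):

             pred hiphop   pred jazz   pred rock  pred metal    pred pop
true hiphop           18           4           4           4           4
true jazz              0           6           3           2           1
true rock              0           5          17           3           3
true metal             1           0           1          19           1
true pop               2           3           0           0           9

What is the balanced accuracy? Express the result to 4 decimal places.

0.6286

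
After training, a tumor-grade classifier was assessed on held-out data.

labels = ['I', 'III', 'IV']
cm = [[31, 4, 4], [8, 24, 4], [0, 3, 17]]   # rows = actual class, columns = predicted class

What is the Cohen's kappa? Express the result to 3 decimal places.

0.629

Observed agreement pₒ = trace/N = 72/95 = 0.7579
Expected agreement pₑ = Σ (rowᵢ·colᵢ)/N² = (39·39 + 36·31 + 20·25)/95² = 0.3476
κ = (pₒ − pₑ)/(1 − pₑ) = (0.7579 − 0.3476)/(1 − 0.3476) = 0.629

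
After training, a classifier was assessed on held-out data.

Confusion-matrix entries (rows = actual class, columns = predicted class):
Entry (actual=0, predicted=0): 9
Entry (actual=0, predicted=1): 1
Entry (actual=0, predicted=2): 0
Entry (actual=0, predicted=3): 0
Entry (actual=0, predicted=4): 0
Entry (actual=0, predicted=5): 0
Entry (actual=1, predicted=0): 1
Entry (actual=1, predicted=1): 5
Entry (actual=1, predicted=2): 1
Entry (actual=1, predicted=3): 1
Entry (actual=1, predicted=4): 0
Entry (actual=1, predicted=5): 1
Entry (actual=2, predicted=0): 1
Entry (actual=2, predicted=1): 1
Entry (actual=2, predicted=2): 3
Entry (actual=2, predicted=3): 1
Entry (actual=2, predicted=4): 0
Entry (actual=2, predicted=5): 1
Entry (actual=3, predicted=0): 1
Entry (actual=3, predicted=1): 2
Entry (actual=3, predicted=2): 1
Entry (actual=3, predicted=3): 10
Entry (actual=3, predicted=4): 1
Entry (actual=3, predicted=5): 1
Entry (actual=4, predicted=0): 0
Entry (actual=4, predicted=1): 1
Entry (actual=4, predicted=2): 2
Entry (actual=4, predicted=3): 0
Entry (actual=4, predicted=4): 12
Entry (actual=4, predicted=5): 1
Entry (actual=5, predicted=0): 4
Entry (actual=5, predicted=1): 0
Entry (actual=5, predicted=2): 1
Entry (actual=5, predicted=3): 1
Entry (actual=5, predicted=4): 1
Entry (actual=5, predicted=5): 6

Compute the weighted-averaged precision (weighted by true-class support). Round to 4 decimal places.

0.6559

Per-class precision (TP/(TP+FP)):
  0: TP=9, FP=1+1+1+0+4=7 → 9/16 = 0.56250
  1: TP=5, FP=1+1+2+1+0=5 → 5/10 = 0.50000
  2: TP=3, FP=0+1+1+2+1=5 → 3/8 = 0.37500
  3: TP=10, FP=0+1+1+0+1=3 → 10/13 = 0.76923
  4: TP=12, FP=0+0+0+1+1=2 → 12/14 = 0.85714
  5: TP=6, FP=0+1+1+1+1=4 → 6/10 = 0.60000
Weighted-precision = Σ (supportᵢ/N)·precisionᵢ with N=71: (10/71)·0.56250 + (9/71)·0.50000 + (7/71)·0.37500 + (16/71)·0.76923 + (16/71)·0.85714 + (13/71)·0.60000 = 0.6559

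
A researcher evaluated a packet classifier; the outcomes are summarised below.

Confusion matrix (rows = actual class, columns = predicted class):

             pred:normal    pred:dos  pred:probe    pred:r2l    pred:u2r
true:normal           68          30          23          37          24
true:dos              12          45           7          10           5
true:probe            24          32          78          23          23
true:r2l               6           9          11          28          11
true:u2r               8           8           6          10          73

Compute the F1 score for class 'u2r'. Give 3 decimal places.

0.606

Take TP from the diagonal, FP from the rest of the 'u2r' prediction marginal, FN from the rest of the 'u2r' actual marginal.
F1 score = 2·TP/(2·TP+FP+FN).
u2r: TP=73, FP=24+5+23+11=63, FN=8+8+6+10=32 → 146/241 = 0.6058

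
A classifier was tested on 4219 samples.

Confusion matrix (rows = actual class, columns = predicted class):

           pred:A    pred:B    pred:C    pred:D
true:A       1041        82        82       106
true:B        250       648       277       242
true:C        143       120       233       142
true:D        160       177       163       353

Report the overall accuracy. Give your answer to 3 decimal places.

0.539

Accuracy = trace / total = (1041+648+233+353=2275) / 4219 = 2275/4219 = 0.539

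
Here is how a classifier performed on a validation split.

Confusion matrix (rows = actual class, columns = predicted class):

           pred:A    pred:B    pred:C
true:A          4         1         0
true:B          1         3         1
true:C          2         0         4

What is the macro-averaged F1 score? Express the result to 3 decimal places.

Per-class F1 score (2·TP/(2·TP+FP+FN)):
  A: TP=4, FP=1+2=3, FN=1+0=1 → 8/12 = 0.6667
  B: TP=3, FP=1+0=1, FN=1+1=2 → 6/9 = 0.6667
  C: TP=4, FP=0+1=1, FN=2+0=2 → 8/11 = 0.7273
Macro-F1 score = mean = (0.6667 + 0.6667 + 0.7273) / 3 = 0.687

0.687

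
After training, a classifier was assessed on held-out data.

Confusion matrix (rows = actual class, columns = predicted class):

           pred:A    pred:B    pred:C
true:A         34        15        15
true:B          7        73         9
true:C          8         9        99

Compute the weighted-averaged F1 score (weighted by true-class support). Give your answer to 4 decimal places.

0.7601

Per-class F1 score (2·TP/(2·TP+FP+FN)):
  A: TP=34, FP=7+8=15, FN=15+15=30 → 68/113 = 0.60177
  B: TP=73, FP=15+9=24, FN=7+9=16 → 146/186 = 0.78495
  C: TP=99, FP=15+9=24, FN=8+9=17 → 198/239 = 0.82845
Weighted-F1 score = Σ (supportᵢ/N)·F1 scoreᵢ with N=269: (64/269)·0.60177 + (89/269)·0.78495 + (116/269)·0.82845 = 0.7601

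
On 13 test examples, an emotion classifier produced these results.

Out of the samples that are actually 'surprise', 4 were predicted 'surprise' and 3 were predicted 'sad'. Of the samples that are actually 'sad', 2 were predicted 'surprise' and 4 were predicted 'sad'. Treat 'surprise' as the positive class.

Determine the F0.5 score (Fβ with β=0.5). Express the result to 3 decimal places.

0.645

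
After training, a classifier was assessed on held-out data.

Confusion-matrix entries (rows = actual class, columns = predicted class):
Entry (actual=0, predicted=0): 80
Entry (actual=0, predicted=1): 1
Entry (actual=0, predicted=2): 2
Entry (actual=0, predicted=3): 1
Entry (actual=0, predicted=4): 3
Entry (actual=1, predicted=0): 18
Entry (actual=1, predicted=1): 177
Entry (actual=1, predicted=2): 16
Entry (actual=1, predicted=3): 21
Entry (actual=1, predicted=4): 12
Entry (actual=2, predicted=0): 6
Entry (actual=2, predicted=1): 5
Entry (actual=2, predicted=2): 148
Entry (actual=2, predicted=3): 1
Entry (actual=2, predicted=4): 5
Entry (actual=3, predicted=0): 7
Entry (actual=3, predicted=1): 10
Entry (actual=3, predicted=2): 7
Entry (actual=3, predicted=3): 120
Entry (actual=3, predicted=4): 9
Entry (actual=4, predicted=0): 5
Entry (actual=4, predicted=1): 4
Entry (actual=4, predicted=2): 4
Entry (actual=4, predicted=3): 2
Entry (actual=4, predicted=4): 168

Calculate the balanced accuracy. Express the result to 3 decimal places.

0.849

Balanced accuracy = mean of per-class recall.
  0: recall = 80/87 = 0.9195
  1: recall = 177/244 = 0.7254
  2: recall = 148/165 = 0.8970
  3: recall = 120/153 = 0.7843
  4: recall = 168/183 = 0.9180
Mean = (0.9195 + 0.7254 + 0.8970 + 0.7843 + 0.9180) / 5 = 0.849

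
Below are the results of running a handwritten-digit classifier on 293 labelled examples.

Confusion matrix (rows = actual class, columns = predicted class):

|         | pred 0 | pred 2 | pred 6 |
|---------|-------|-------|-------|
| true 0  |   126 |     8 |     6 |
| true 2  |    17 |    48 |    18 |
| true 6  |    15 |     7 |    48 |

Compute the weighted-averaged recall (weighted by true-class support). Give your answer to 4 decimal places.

0.7577

Per-class recall (TP/(TP+FN)):
  0: TP=126, FN=8+6=14 → 126/140 = 0.90000
  2: TP=48, FN=17+18=35 → 48/83 = 0.57831
  6: TP=48, FN=15+7=22 → 48/70 = 0.68571
Weighted-recall = Σ (supportᵢ/N)·recallᵢ with N=293: (140/293)·0.90000 + (83/293)·0.57831 + (70/293)·0.68571 = 0.7577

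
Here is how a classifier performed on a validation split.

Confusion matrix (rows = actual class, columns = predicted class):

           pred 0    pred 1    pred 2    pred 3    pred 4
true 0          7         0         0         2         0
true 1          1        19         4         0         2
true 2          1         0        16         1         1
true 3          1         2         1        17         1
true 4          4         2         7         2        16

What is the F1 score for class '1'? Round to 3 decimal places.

0.776

Treat '1' as positive and all other classes as negative.
F1 score = 2·TP/(2·TP+FP+FN).
1: TP=19, FP=0+0+2+2=4, FN=1+4+0+2=7 → 38/49 = 0.7755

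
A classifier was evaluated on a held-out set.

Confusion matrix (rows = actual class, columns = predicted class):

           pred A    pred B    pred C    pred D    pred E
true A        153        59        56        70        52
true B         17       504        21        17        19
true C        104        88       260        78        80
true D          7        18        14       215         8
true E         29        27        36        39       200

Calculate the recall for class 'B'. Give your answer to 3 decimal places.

0.872

One-vs-rest for 'B': TP = diagonal; FP = other classes predicted 'B'; FN = 'B' predicted as other.
recall = TP/(TP+FN).
B: TP=504, FN=17+21+17+19=74 → 504/578 = 0.8720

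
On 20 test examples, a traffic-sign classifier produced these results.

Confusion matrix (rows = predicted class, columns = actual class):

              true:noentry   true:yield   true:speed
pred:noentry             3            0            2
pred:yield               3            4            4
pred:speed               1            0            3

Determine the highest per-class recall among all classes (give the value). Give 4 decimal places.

1.0000

Per-class recall (TP/(TP+FN)):
  noentry: TP=3, FN=3+1=4 → 3/7 = 0.42857
  yield: TP=4, FN=0+0=0 → 4/4 = 1.00000
  speed: TP=3, FN=2+4=6 → 3/9 = 0.33333
Highest is class 'yield' with recall = 1.0000.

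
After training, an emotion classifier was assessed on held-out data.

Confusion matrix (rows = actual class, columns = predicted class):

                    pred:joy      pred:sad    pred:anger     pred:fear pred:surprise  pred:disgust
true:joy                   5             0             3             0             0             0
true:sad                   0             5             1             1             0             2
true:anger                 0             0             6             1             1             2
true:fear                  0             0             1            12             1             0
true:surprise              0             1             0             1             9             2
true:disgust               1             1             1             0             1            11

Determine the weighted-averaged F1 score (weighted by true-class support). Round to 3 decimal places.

0.696

Per-class F1 score (2·TP/(2·TP+FP+FN)):
  joy: TP=5, FP=0+0+0+0+1=1, FN=0+3+0+0+0=3 → 10/14 = 0.7143
  sad: TP=5, FP=0+0+0+1+1=2, FN=0+1+1+0+2=4 → 10/16 = 0.6250
  anger: TP=6, FP=3+1+1+0+1=6, FN=0+0+1+1+2=4 → 12/22 = 0.5455
  fear: TP=12, FP=0+1+1+1+0=3, FN=0+0+1+1+0=2 → 24/29 = 0.8276
  surprise: TP=9, FP=0+0+1+1+1=3, FN=0+1+0+1+2=4 → 18/25 = 0.7200
  disgust: TP=11, FP=0+2+2+0+2=6, FN=1+1+1+0+1=4 → 22/32 = 0.6875
Weighted-F1 score = Σ (supportᵢ/N)·F1 scoreᵢ with N=69: (8/69)·0.7143 + (9/69)·0.6250 + (10/69)·0.5455 + (14/69)·0.8276 + (13/69)·0.7200 + (15/69)·0.6875 = 0.696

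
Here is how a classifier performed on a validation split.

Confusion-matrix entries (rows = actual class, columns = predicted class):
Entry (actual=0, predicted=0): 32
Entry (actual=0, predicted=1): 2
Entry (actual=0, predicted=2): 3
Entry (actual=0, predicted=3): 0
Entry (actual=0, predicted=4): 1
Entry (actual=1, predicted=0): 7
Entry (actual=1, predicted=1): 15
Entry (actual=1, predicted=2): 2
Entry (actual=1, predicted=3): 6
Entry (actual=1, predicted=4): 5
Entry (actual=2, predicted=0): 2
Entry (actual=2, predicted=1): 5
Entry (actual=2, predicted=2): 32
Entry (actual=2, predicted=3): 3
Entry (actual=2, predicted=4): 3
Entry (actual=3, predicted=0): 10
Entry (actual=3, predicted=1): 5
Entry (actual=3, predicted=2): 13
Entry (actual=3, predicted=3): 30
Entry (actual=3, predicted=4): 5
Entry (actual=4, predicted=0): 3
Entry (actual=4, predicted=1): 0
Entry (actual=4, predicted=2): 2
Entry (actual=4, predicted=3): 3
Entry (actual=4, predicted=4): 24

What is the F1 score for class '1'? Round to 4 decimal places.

0.4839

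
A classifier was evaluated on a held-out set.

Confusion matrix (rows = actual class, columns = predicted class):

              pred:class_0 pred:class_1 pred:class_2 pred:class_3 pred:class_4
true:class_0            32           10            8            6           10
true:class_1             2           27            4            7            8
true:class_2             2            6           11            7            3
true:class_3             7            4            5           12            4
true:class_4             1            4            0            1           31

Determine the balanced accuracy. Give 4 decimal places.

Balanced accuracy = mean of per-class recall.
  class_0: recall = 32/66 = 0.48485
  class_1: recall = 27/48 = 0.56250
  class_2: recall = 11/29 = 0.37931
  class_3: recall = 12/32 = 0.37500
  class_4: recall = 31/37 = 0.83784
Mean = (0.48485 + 0.56250 + 0.37931 + 0.37500 + 0.83784) / 5 = 0.5279

0.5279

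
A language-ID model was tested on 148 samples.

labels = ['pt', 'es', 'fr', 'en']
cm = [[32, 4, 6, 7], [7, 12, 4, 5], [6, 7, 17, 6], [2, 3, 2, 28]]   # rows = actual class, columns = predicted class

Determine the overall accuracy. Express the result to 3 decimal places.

0.601

Accuracy = trace / total = (32+12+17+28=89) / 148 = 89/148 = 0.601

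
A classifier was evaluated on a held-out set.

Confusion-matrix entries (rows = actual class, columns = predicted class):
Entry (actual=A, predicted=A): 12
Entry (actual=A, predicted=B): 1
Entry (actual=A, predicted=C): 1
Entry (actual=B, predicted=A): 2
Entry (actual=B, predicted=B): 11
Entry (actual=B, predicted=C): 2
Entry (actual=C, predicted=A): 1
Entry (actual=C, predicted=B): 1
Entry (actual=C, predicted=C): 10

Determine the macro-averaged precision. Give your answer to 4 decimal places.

0.8051

Per-class precision (TP/(TP+FP)):
  A: TP=12, FP=2+1=3 → 12/15 = 0.80000
  B: TP=11, FP=1+1=2 → 11/13 = 0.84615
  C: TP=10, FP=1+2=3 → 10/13 = 0.76923
Macro-precision = mean = (0.80000 + 0.84615 + 0.76923) / 3 = 0.8051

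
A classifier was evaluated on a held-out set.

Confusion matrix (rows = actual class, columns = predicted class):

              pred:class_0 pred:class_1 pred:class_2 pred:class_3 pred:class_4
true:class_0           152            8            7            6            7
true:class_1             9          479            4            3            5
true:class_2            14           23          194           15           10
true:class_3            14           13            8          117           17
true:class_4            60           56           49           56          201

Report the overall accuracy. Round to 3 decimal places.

0.749

Accuracy = trace / total = (152+479+194+117+201=1143) / 1527 = 1143/1527 = 0.749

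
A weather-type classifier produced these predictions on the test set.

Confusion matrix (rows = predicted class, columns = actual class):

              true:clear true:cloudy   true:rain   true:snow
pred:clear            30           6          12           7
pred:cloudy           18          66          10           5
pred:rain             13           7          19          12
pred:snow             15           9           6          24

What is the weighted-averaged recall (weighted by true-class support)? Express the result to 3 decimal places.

Per-class recall (TP/(TP+FN)):
  clear: TP=30, FN=18+13+15=46 → 30/76 = 0.3947
  cloudy: TP=66, FN=6+7+9=22 → 66/88 = 0.7500
  rain: TP=19, FN=12+10+6=28 → 19/47 = 0.4043
  snow: TP=24, FN=7+5+12=24 → 24/48 = 0.5000
Weighted-recall = Σ (supportᵢ/N)·recallᵢ with N=259: (76/259)·0.3947 + (88/259)·0.7500 + (47/259)·0.4043 + (48/259)·0.5000 = 0.537

0.537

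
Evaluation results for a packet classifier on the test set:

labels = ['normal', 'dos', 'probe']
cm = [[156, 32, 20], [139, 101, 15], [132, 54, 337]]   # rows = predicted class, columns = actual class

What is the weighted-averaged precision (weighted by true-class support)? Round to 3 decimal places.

0.643

Per-class precision (TP/(TP+FP)):
  normal: TP=156, FP=32+20=52 → 156/208 = 0.7500
  dos: TP=101, FP=139+15=154 → 101/255 = 0.3961
  probe: TP=337, FP=132+54=186 → 337/523 = 0.6444
Weighted-precision = Σ (supportᵢ/N)·precisionᵢ with N=986: (427/986)·0.7500 + (187/986)·0.3961 + (372/986)·0.6444 = 0.643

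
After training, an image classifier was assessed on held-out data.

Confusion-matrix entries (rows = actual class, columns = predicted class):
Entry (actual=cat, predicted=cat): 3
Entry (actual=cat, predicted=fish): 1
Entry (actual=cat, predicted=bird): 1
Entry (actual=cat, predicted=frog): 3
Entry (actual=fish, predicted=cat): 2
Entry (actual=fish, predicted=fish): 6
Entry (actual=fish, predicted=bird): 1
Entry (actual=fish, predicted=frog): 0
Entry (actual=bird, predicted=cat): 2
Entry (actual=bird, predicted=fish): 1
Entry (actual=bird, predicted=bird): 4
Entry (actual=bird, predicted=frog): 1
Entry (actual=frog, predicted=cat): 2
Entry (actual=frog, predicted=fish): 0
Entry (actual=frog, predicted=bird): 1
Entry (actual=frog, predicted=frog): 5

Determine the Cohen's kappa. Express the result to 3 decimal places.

Observed agreement pₒ = trace/N = 18/33 = 0.5455
Expected agreement pₑ = Σ (rowᵢ·colᵢ)/N² = (8·9 + 9·8 + 8·7 + 8·9)/33² = 0.2498
κ = (pₒ − pₑ)/(1 − pₑ) = (0.5455 − 0.2498)/(1 − 0.2498) = 0.394

0.394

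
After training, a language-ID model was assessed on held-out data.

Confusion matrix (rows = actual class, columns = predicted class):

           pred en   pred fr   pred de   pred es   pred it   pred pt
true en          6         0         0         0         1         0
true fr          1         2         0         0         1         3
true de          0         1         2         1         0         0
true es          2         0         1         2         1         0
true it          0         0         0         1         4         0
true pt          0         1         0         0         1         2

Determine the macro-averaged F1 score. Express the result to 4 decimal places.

Per-class F1 score (2·TP/(2·TP+FP+FN)):
  en: TP=6, FP=1+0+2+0+0=3, FN=0+0+0+1+0=1 → 12/16 = 0.75000
  fr: TP=2, FP=0+1+0+0+1=2, FN=1+0+0+1+3=5 → 4/11 = 0.36364
  de: TP=2, FP=0+0+1+0+0=1, FN=0+1+1+0+0=2 → 4/7 = 0.57143
  es: TP=2, FP=0+0+1+1+0=2, FN=2+0+1+1+0=4 → 4/10 = 0.40000
  it: TP=4, FP=1+1+0+1+1=4, FN=0+0+0+1+0=1 → 8/13 = 0.61538
  pt: TP=2, FP=0+3+0+0+0=3, FN=0+1+0+0+1=2 → 4/9 = 0.44444
Macro-F1 score = mean = (0.75000 + 0.36364 + 0.57143 + 0.40000 + 0.61538 + 0.44444) / 6 = 0.5241

0.5241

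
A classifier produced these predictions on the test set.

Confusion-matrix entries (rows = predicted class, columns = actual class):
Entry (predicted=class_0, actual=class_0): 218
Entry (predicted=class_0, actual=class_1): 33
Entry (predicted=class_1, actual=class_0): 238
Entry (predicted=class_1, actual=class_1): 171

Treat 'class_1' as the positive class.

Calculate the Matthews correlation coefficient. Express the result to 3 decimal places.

0.301

MCC = (TP·TN − FP·FN) / √((TP+FP)(TP+FN)(TN+FP)(TN+FN))
Numerator = 171·218 − 238·33 = 29424
Denominator = √(409·204·456·251) = √9549750816 = 97722.8265
MCC = 29424 / 97722.8265 = 0.301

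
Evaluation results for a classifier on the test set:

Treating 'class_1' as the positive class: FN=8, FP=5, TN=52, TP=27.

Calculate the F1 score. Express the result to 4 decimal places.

0.8060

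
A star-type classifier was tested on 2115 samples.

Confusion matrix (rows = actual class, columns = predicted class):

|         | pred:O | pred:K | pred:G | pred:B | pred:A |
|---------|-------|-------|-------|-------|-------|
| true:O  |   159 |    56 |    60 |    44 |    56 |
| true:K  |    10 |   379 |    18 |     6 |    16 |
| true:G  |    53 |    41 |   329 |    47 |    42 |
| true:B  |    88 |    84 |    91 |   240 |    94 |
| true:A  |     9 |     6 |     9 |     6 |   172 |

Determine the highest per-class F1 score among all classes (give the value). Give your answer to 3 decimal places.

0.762

Per-class F1 score (2·TP/(2·TP+FP+FN)):
  O: TP=159, FP=10+53+88+9=160, FN=56+60+44+56=216 → 318/694 = 0.4582
  K: TP=379, FP=56+41+84+6=187, FN=10+18+6+16=50 → 758/995 = 0.7618
  G: TP=329, FP=60+18+91+9=178, FN=53+41+47+42=183 → 658/1019 = 0.6457
  B: TP=240, FP=44+6+47+6=103, FN=88+84+91+94=357 → 480/940 = 0.5106
  A: TP=172, FP=56+16+42+94=208, FN=9+6+9+6=30 → 344/582 = 0.5911
Highest is class 'K' with F1 score = 0.762.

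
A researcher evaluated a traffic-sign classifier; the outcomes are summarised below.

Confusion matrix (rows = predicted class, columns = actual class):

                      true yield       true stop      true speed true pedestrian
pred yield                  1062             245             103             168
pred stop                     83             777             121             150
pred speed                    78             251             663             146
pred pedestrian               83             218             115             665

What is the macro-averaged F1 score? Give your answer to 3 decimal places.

Per-class F1 score (2·TP/(2·TP+FP+FN)):
  yield: TP=1062, FP=245+103+168=516, FN=83+78+83=244 → 2124/2884 = 0.7365
  stop: TP=777, FP=83+121+150=354, FN=245+251+218=714 → 1554/2622 = 0.5927
  speed: TP=663, FP=78+251+146=475, FN=103+121+115=339 → 1326/2140 = 0.6196
  pedestrian: TP=665, FP=83+218+115=416, FN=168+150+146=464 → 1330/2210 = 0.6018
Macro-F1 score = mean = (0.7365 + 0.5927 + 0.6196 + 0.6018) / 4 = 0.638

0.638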